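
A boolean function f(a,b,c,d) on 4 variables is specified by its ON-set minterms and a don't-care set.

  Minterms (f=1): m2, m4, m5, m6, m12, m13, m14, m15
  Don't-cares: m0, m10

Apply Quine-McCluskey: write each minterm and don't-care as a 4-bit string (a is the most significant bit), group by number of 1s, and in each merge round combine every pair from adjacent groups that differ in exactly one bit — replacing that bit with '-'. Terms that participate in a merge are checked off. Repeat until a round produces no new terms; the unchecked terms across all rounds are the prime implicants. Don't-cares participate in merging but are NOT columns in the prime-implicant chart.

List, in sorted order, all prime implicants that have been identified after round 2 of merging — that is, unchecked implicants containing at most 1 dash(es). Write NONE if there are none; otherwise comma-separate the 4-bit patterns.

size-2^0 implicants → 0000(✓)  0010(✓)  0100(✓)  0101(✓)  0110(✓)  1010(✓)  1100(✓)  1101(✓)  1110(✓)  1111(✓)
size-2^1 implicants → -010(✓)  -100(✓)  -101(✓)  -110(✓)  0-00(✓)  0-10(✓)  00-0(✓)  01-0(✓)  010-(✓)  1-10(✓)  11-0(✓)  11-1(✓)  110-(✓)  111-(✓)
size-2^2 implicants → --10  -1-0  -10-  0--0  11--
Unchecked terms (primes): --10, -1-0, -10-, 0--0, 11--

NONE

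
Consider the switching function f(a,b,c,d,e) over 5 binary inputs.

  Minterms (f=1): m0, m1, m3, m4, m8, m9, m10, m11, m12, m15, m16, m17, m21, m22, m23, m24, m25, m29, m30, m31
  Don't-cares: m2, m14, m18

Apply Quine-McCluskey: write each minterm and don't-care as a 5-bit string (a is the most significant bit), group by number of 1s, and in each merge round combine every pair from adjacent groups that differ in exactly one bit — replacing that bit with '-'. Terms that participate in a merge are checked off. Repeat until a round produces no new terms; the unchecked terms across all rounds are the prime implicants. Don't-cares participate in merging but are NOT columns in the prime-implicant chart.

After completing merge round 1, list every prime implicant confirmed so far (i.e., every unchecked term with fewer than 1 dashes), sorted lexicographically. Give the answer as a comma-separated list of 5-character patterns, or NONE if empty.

NONE

Round 0: 00000✓ 00001✓ 00010✓ 00011✓ 00100✓ 01000✓ 01001✓ 01010✓ 01011✓ 01100✓ 01110✓ 01111✓ 10000✓ 10001✓ 10010✓ 10101✓ 10110✓ 10111✓ 11000✓ 11001✓ 11101✓ 11110✓ 11111✓
Round 1: -0000✓ -0001✓ -0010✓ -1000✓ -1001✓ -1110✓ -1111✓ 0-000✓ 0-001✓ 0-010✓ 0-011✓ 0-100✓ 00-00✓ 000-0✓ 000-1✓ 0000-✓ 0001-✓ 01-00✓ 01-10✓ 01-11✓ 010-0✓ 010-1✓ 0100-✓ 0101-✓ 011-0✓ 0111-✓ 1-000✓ 1-001✓ 1-101✓ 1-110✓ 1-111✓ 10-01✓ 10-10 100-0✓ 1000-✓ 101-1✓ 1011-✓ 11-01✓ 1100-✓ 111-1✓ 1111-✓
Round 2: --000✓ --001✓ -00-0 -000-✓ -100-✓ -111- 0--00 0-0-0✓ 0-0-1✓ 0-00-✓ 0-01-✓ 000--✓ 01--0 01-1- 010--✓ 1--01 1-00-✓ 1-1-1 1-11-
Round 3: --00- 0-0--
PIs = {--00-, -00-0, -111-, 0--00, 0-0--, 01--0, 01-1-, 1--01, 1-1-1, 1-11-, 10-10}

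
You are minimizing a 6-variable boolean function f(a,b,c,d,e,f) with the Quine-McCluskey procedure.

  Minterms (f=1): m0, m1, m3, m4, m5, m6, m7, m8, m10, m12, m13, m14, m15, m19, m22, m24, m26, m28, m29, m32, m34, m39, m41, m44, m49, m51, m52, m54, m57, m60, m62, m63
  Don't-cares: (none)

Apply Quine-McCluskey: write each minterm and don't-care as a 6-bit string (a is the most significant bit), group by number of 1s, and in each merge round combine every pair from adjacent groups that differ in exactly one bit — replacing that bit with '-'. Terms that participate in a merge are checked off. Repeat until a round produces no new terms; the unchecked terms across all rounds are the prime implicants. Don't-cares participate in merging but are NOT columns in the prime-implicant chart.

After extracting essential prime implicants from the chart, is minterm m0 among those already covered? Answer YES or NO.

NO

Round 0: 000000✓ 000001✓ 000011✓ 000100✓ 000101✓ 000110✓ 000111✓ 001000✓ 001010✓ 001100✓ 001101✓ 001110✓ 001111✓ 010011✓ 010110✓ 011000✓ 011010✓ 011100✓ 011101✓ 100000✓ 100010✓ 100111✓ 101001✓ 101100✓ 110001✓ 110011✓ 110100✓ 110110✓ 111001✓ 111100✓ 111110✓ 111111✓
Round 1: -00000 -00111 -01100✓ -10011 -10110 -11100✓ 0-0011 0-0110 0-1000✓ 0-1010✓ 0-1100✓ 0-1101✓ 00-000✓ 00-100✓ 00-101✓ 00-110✓ 00-111✓ 000-00✓ 000-01✓ 000-11✓ 0000-1✓ 00000-✓ 0001-0✓ 0001-1✓ 00010-✓ 00011-✓ 001-00✓ 001-10✓ 0010-0✓ 0011-0✓ 0011-1✓ 00110-✓ 00111-✓ 011-00✓ 0110-0✓ 01110-✓ 1-1001 1-1100✓ 1000-0 11-001 11-100✓ 11-110✓ 1100-1 1101-0✓ 1111-0✓ 11111-
Round 2: --1100 0-1-00 0-10-0 0-110- 00--00 00-1-0✓ 00-1-1✓ 00-10-✓ 00-11-✓ 000--1 000-0- 0001--✓ 001--0 0011--✓ 11-1-0
Round 3: 00-1--
PIs = {--1100, -00000, -00111, -10011, -10110, 0-0011, 0-0110, 0-1-00, 0-10-0, 0-110-, 00--00, 00-1--, 000--1, 000-0-, 001--0, 1-1001, 1000-0, 11-001, 11-1-0, 1100-1, 11111-}
Coverage chart:
  m0: -00000,00--00,000-0-
  m1: 000--1,000-0-
  m3: 0-0011,000--1
  m4: 00--00,00-1--,000-0-
  m5: 00-1--,000--1,000-0-
  m6: 0-0110,00-1--
  m7: -00111,00-1--,000--1
  m8: 0-1-00,0-10-0,00--00,001--0
  m10: 0-10-0,001--0
  m12: --1100,0-1-00,0-110-,00--00,00-1--,001--0
  m13: 0-110-,00-1--
  m14: 00-1--,001--0
  m15: 00-1-- ←essential
  m19: -10011,0-0011
  m22: -10110,0-0110
  m24: 0-1-00,0-10-0
  m26: 0-10-0 ←essential
  m28: --1100,0-1-00,0-110-
  m29: 0-110- ←essential
  m32: -00000,1000-0
  m34: 1000-0 ←essential
  m39: -00111 ←essential
  m41: 1-1001 ←essential
  m44: --1100 ←essential
  m49: 11-001,1100-1
  m51: -10011,1100-1
  m52: 11-1-0 ←essential
  m54: -10110,11-1-0
  m57: 1-1001,11-001
  m60: --1100,11-1-0
  m62: 11-1-0,11111-
  m63: 11111- ←essential
Essential: --1100, -00111, 0-10-0, 0-110-, 00-1--, 1-1001, 1000-0, 11-1-0, 11111-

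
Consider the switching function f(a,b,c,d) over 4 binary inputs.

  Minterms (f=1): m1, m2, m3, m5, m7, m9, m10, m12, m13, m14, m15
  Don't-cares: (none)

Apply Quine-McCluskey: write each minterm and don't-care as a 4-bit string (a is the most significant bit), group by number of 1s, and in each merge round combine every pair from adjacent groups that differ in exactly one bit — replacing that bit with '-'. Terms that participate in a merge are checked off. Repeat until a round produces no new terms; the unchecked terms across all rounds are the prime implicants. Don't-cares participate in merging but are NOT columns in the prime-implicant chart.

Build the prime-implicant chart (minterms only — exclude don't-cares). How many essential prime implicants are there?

Round 0: 0001✓ 0010✓ 0011✓ 0101✓ 0111✓ 1001✓ 1010✓ 1100✓ 1101✓ 1110✓ 1111✓
Round 1: -001✓ -010 -101✓ -111✓ 0-01✓ 0-11✓ 00-1✓ 001- 01-1✓ 1-01✓ 1-10 11-0✓ 11-1✓ 110-✓ 111-✓
Round 2: --01 -1-1 0--1 11--
PIs = {--01, -010, -1-1, 0--1, 001-, 1-10, 11--}
Coverage chart:
  m1: --01,0--1
  m2: -010,001-
  m3: 0--1,001-
  m5: --01,-1-1,0--1
  m7: -1-1,0--1
  m9: --01 ←essential
  m10: -010,1-10
  m12: 11-- ←essential
  m13: --01,-1-1,11--
  m14: 1-10,11--
  m15: -1-1,11--
Essential: --01, 11--

2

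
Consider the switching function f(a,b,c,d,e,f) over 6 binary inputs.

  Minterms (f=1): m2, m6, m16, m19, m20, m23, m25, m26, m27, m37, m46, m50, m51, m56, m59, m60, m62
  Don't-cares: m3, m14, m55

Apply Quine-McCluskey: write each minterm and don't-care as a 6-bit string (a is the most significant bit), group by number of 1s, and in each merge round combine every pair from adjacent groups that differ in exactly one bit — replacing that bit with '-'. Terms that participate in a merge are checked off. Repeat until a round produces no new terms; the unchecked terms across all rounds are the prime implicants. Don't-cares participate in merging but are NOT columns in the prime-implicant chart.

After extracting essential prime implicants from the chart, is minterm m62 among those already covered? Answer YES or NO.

NO

size-2^0 implicants → 000010(✓)  000011(✓)  000110(✓)  001110(✓)  010000(✓)  010011(✓)  010100(✓)  010111(✓)  011001(✓)  011010(✓)  011011(✓)  100101  101110(✓)  110010(✓)  110011(✓)  110111(✓)  111000(✓)  111011(✓)  111100(✓)  111110(✓)
size-2^1 implicants → -01110  -10011(✓)  -10111(✓)  -11011(✓)  0-0011  00-110  000-10  00001-  01-011(✓)  010-00  010-11(✓)  0110-1  01101-  1-1110  11-011(✓)  110-11(✓)  11001-  111-00  1111-0
size-2^2 implicants → -1-011  -10-11
Unchecked terms (primes): -01110, -1-011, -10-11, 0-0011, 00-110, 000-10, 00001-, 010-00, 0110-1, 01101-, 1-1110, 100101, 11001-, 111-00, 1111-0
Minterm coverage:
  m2 ⊆ 000-10,00001-
  m6 ⊆ 00-110,000-10
  m16 ⊆ 010-00 [E]
  m19 ⊆ -1-011,-10-11,0-0011
  m20 ⊆ 010-00 [E]
  m23 ⊆ -10-11 [E]
  m25 ⊆ 0110-1 [E]
  m26 ⊆ 01101- [E]
  m27 ⊆ -1-011,0110-1,01101-
  m37 ⊆ 100101 [E]
  m46 ⊆ -01110,1-1110
  m50 ⊆ 11001- [E]
  m51 ⊆ -1-011,-10-11,11001-
  m56 ⊆ 111-00 [E]
  m59 ⊆ -1-011 [E]
  m60 ⊆ 111-00,1111-0
  m62 ⊆ 1-1110,1111-0
E = {-1-011, -10-11, 010-00, 0110-1, 01101-, 100101, 11001-, 111-00}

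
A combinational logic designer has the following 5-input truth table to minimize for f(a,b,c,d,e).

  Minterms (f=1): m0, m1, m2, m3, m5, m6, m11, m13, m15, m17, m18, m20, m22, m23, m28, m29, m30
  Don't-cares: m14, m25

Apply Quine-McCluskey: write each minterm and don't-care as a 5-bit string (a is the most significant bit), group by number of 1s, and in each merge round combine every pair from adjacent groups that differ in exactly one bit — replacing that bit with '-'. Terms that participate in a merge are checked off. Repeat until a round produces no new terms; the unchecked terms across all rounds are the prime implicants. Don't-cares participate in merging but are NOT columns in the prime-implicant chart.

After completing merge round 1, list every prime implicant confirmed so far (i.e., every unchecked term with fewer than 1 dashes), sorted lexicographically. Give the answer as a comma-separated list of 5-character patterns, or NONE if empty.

[col 0] 00000*, 00001*, 00010*, 00011*, 00101*, 00110*, 01011*, 01101*, 01110*, 01111*, 10001*, 10010*, 10100*, 10110*, 10111*, 11001*, 11100*, 11101*, 11110*
[col 1] -0001, -0010*, -0110*, -1101, -1110*, 0-011, 0-101, 0-110*, 00-01, 00-10*, 000-0*, 000-1*, 0000-*, 0001-*, 01-11, 011-1, 0111-, 1-001, 1-100*, 1-110*, 10-10*, 101-0*, 1011-, 11-01, 111-0*, 1110-
[col 2] --110, -0-10, 000--, 1-1-0
Prime implicants: --110, -0-10, -0001, -1101, 0-011, 0-101, 00-01, 000--, 01-11, 011-1, 0111-, 1-001, 1-1-0, 1011-, 11-01, 1110-

NONE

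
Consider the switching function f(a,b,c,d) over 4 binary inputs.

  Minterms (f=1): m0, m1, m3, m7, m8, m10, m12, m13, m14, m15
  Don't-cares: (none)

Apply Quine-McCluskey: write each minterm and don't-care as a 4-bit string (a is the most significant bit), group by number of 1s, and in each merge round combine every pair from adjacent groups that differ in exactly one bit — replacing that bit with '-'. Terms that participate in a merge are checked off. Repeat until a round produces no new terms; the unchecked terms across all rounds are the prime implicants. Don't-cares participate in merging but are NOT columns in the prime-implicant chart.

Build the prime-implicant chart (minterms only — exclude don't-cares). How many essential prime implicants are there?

size-2^0 implicants → 0000(✓)  0001(✓)  0011(✓)  0111(✓)  1000(✓)  1010(✓)  1100(✓)  1101(✓)  1110(✓)  1111(✓)
size-2^1 implicants → -000  -111  0-11  00-1  000-  1-00(✓)  1-10(✓)  10-0(✓)  11-0(✓)  11-1(✓)  110-(✓)  111-(✓)
size-2^2 implicants → 1--0  11--
Unchecked terms (primes): -000, -111, 0-11, 00-1, 000-, 1--0, 11--
Minterm coverage:
  m0 ⊆ -000,000-
  m1 ⊆ 00-1,000-
  m3 ⊆ 0-11,00-1
  m7 ⊆ -111,0-11
  m8 ⊆ -000,1--0
  m10 ⊆ 1--0 [E]
  m12 ⊆ 1--0,11--
  m13 ⊆ 11-- [E]
  m14 ⊆ 1--0,11--
  m15 ⊆ -111,11--
E = {1--0, 11--}

2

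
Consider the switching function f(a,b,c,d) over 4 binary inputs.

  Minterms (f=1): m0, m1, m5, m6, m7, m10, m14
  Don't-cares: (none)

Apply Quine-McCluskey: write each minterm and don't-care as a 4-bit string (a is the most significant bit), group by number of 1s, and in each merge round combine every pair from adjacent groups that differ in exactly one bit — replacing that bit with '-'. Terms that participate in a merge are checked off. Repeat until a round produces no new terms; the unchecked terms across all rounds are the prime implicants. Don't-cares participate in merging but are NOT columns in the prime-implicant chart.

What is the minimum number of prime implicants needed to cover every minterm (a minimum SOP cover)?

[col 0] 0000*, 0001*, 0101*, 0110*, 0111*, 1010*, 1110*
[col 1] -110, 0-01, 000-, 01-1, 011-, 1-10
Prime implicants: -110, 0-01, 000-, 01-1, 011-, 1-10
PI chart (minterm → PIs covering it):
  0 | 000-  (sole → essential)
  1 | 0-01,000-
  5 | 0-01,01-1
  6 | -110,011-
  7 | 01-1,011-
  10 | 1-10  (sole → essential)
  14 | -110,1-10
Essential prime implicants: 000-, 1-10
Petrick residual → -110, 01-1
Minimum SOP uses 4 PIs: bcd' + a'b'c' + a'bd + acd'

4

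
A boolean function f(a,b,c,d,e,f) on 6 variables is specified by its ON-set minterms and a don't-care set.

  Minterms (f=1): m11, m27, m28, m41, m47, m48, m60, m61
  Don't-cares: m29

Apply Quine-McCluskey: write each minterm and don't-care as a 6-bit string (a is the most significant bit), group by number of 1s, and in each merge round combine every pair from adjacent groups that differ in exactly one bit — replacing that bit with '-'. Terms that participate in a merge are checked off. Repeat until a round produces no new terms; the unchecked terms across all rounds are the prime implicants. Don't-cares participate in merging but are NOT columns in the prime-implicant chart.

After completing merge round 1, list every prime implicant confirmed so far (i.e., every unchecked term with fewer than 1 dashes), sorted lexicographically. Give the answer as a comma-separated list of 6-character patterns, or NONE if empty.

101001, 101111, 110000

size-2^0 implicants → 001011(✓)  011011(✓)  011100(✓)  011101(✓)  101001  101111  110000  111100(✓)  111101(✓)
size-2^1 implicants → -11100(✓)  -11101(✓)  0-1011  01110-(✓)  11110-(✓)
size-2^2 implicants → -1110-
Unchecked terms (primes): -1110-, 0-1011, 101001, 101111, 110000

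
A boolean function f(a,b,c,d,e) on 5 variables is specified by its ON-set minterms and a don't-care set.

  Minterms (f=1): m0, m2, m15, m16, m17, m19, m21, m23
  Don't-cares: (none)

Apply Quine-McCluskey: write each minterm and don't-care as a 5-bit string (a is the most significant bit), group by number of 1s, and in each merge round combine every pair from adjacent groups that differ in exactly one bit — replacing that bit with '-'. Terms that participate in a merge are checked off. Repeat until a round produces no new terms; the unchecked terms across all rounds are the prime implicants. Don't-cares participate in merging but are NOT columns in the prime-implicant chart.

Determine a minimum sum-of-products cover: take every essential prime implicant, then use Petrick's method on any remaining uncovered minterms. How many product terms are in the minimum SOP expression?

4

size-2^0 implicants → 00000(✓)  00010(✓)  01111  10000(✓)  10001(✓)  10011(✓)  10101(✓)  10111(✓)
size-2^1 implicants → -0000  000-0  10-01(✓)  10-11(✓)  100-1(✓)  1000-  101-1(✓)
size-2^2 implicants → 10--1
Unchecked terms (primes): -0000, 000-0, 01111, 10--1, 1000-
Minterm coverage:
  m0 ⊆ -0000,000-0
  m2 ⊆ 000-0 [E]
  m15 ⊆ 01111 [E]
  m16 ⊆ -0000,1000-
  m17 ⊆ 10--1,1000-
  m19 ⊆ 10--1 [E]
  m21 ⊆ 10--1 [E]
  m23 ⊆ 10--1 [E]
E = {000-0, 01111, 10--1}
Petrick residual → -0000
Cover = b'c'd'e' + a'b'c'e' + a'bcde + ab'e  |cover|=4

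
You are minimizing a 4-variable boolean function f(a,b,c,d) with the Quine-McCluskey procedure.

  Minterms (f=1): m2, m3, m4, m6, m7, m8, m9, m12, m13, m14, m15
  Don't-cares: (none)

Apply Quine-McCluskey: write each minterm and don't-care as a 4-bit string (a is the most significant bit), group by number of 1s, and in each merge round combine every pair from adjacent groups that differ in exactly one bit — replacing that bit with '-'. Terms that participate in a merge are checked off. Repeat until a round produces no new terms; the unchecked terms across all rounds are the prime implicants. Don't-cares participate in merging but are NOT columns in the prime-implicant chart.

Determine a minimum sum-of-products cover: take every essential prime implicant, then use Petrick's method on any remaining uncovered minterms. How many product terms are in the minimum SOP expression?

4

Round 0: 0010✓ 0011✓ 0100✓ 0110✓ 0111✓ 1000✓ 1001✓ 1100✓ 1101✓ 1110✓ 1111✓
Round 1: -100✓ -110✓ -111✓ 0-10✓ 0-11✓ 001-✓ 01-0✓ 011-✓ 1-00✓ 1-01✓ 100-✓ 11-0✓ 11-1✓ 110-✓ 111-✓
Round 2: -1-0 -11- 0-1- 1-0- 11--
PIs = {-1-0, -11-, 0-1-, 1-0-, 11--}
Coverage chart:
  m2: 0-1- ←essential
  m3: 0-1- ←essential
  m4: -1-0 ←essential
  m6: -1-0,-11-,0-1-
  m7: -11-,0-1-
  m8: 1-0- ←essential
  m9: 1-0- ←essential
  m12: -1-0,1-0-,11--
  m13: 1-0-,11--
  m14: -1-0,-11-,11--
  m15: -11-,11--
Essential: -1-0, 0-1-, 1-0-
Petrick residual → -11-
Min cover (4 terms): bd' + bc + a'c + ac'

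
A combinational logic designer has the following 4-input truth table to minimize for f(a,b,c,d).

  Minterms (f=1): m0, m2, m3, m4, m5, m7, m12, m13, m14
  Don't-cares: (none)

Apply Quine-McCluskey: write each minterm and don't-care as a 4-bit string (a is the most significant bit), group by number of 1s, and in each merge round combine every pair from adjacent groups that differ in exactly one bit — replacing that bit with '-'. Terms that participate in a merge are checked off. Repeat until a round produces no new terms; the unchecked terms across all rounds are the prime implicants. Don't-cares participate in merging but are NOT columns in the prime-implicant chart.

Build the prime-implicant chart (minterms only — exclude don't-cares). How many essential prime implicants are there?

2

size-2^0 implicants → 0000(✓)  0010(✓)  0011(✓)  0100(✓)  0101(✓)  0111(✓)  1100(✓)  1101(✓)  1110(✓)
size-2^1 implicants → -100(✓)  -101(✓)  0-00  0-11  00-0  001-  01-1  010-(✓)  11-0  110-(✓)
size-2^2 implicants → -10-
Unchecked terms (primes): -10-, 0-00, 0-11, 00-0, 001-, 01-1, 11-0
Minterm coverage:
  m0 ⊆ 0-00,00-0
  m2 ⊆ 00-0,001-
  m3 ⊆ 0-11,001-
  m4 ⊆ -10-,0-00
  m5 ⊆ -10-,01-1
  m7 ⊆ 0-11,01-1
  m12 ⊆ -10-,11-0
  m13 ⊆ -10- [E]
  m14 ⊆ 11-0 [E]
E = {-10-, 11-0}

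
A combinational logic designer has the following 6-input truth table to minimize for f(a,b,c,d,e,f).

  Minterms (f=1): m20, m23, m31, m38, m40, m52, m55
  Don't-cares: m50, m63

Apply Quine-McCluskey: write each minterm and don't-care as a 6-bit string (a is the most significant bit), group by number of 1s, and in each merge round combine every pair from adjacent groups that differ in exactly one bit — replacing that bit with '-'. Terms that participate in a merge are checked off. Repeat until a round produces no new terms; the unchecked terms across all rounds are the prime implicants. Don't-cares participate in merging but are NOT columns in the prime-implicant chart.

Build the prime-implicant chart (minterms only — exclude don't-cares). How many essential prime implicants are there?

Round 0: 010100✓ 010111✓ 011111✓ 100110 101000 110010 110100✓ 110111✓ 111111✓
Round 1: -10100 -10111✓ -11111✓ 01-111✓ 11-111✓
Round 2: -1-111
PIs = {-1-111, -10100, 100110, 101000, 110010}
Coverage chart:
  m20: -10100 ←essential
  m23: -1-111 ←essential
  m31: -1-111 ←essential
  m38: 100110 ←essential
  m40: 101000 ←essential
  m52: -10100 ←essential
  m55: -1-111 ←essential
Essential: -1-111, -10100, 100110, 101000

4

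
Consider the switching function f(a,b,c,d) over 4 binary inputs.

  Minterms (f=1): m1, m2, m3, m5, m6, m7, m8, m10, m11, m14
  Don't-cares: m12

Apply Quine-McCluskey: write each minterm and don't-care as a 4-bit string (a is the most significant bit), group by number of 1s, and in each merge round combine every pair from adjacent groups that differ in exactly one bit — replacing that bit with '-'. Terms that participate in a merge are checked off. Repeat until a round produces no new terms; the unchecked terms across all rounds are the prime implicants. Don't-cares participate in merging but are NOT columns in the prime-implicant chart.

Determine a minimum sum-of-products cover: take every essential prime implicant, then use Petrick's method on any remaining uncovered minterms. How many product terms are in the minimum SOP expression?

Round 0: 0001✓ 0010✓ 0011✓ 0101✓ 0110✓ 0111✓ 1000✓ 1010✓ 1011✓ 1100✓ 1110✓
Round 1: -010✓ -011✓ -110✓ 0-01✓ 0-10✓ 0-11✓ 00-1✓ 001-✓ 01-1✓ 011-✓ 1-00✓ 1-10✓ 10-0✓ 101-✓ 11-0✓
Round 2: --10 -01- 0--1 0-1- 1--0
PIs = {--10, -01-, 0--1, 0-1-, 1--0}
Coverage chart:
  m1: 0--1 ←essential
  m2: --10,-01-,0-1-
  m3: -01-,0--1,0-1-
  m5: 0--1 ←essential
  m6: --10,0-1-
  m7: 0--1,0-1-
  m8: 1--0 ←essential
  m10: --10,-01-,1--0
  m11: -01- ←essential
  m14: --10,1--0
Essential: -01-, 0--1, 1--0
Petrick residual → --10
Min cover (4 terms): cd' + b'c + a'd + ad'

4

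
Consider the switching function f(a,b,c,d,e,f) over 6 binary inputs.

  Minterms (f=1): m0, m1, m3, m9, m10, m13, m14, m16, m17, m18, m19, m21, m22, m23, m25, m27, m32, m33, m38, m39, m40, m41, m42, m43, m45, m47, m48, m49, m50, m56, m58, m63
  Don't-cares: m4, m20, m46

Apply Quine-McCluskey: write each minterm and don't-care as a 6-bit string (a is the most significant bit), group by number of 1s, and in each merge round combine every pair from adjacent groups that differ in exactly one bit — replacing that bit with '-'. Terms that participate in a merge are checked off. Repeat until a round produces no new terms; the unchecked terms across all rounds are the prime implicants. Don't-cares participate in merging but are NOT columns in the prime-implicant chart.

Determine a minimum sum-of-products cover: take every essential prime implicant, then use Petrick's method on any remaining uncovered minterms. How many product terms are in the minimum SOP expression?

10

size-2^0 implicants → 000000(✓)  000001(✓)  000011(✓)  000100(✓)  001001(✓)  001010(✓)  001101(✓)  001110(✓)  010000(✓)  010001(✓)  010010(✓)  010011(✓)  010100(✓)  010101(✓)  010110(✓)  010111(✓)  011001(✓)  011011(✓)  100000(✓)  100001(✓)  100110(✓)  100111(✓)  101000(✓)  101001(✓)  101010(✓)  101011(✓)  101101(✓)  101110(✓)  101111(✓)  110000(✓)  110001(✓)  110010(✓)  111000(✓)  111010(✓)  111111(✓)
size-2^1 implicants → -00000(✓)  -00001(✓)  -01001(✓)  -01010(✓)  -01101(✓)  -01110(✓)  -10000(✓)  -10001(✓)  -10010(✓)  0-0000(✓)  0-0001(✓)  0-0011(✓)  0-0100(✓)  0-1001(✓)  00-001(✓)  000-00(✓)  0000-1(✓)  00000-(✓)  001-01(✓)  001-10(✓)  01-001(✓)  01-011(✓)  010-00(✓)  010-01(✓)  010-10(✓)  010-11(✓)  0100-0(✓)  0100-1(✓)  01000-(✓)  01001-(✓)  0101-0(✓)  0101-1(✓)  01010-(✓)  01011-(✓)  0110-1(✓)  1-0000(✓)  1-0001(✓)  1-1000(✓)  1-1010(✓)  1-1111  10-000(✓)  10-001(✓)  10-110(✓)  10-111(✓)  10000-(✓)  10011-(✓)  101-01(✓)  101-10(✓)  101-11(✓)  1010-0(✓)  1010-1(✓)  10100-(✓)  10101-(✓)  1011-1(✓)  10111-(✓)  11-000(✓)  11-010(✓)  1100-0(✓)  11000-(✓)  1110-0(✓)
size-2^2 implicants → --0000(✓)  --0001(✓)  -0-001  -0000-(✓)  -01-01  -01-10  -100-0  -1000-(✓)  0--001  0-0-00  0-00-1  0-000-(✓)  01-0-1  010--0(✓)  010--1(✓)  010-0-(✓)  010-1-(✓)  0100--(✓)  0101--(✓)  1--000  1-000-(✓)  1-10-0  10-00-  10-11-  101--1  101-1-  1010--  11-0-0
size-2^3 implicants → --000-  010---
Unchecked terms (primes): --000-, -0-001, -01-01, -01-10, -100-0, 0--001, 0-0-00, 0-00-1, 01-0-1, 010---, 1--000, 1-10-0, 1-1111, 10-00-, 10-11-, 101--1, 101-1-, 1010--, 11-0-0
Minterm coverage:
  m0 ⊆ --000-,0-0-00
  m1 ⊆ --000-,-0-001,0--001,0-00-1
  m3 ⊆ 0-00-1 [E]
  m9 ⊆ -0-001,-01-01,0--001
  m10 ⊆ -01-10 [E]
  m13 ⊆ -01-01 [E]
  m14 ⊆ -01-10 [E]
  m16 ⊆ --000-,-100-0,0-0-00,010---
  m17 ⊆ --000-,0--001,0-00-1,01-0-1,010---
  m18 ⊆ -100-0,010---
  m19 ⊆ 0-00-1,01-0-1,010---
  m21 ⊆ 010--- [E]
  m22 ⊆ 010--- [E]
  m23 ⊆ 010--- [E]
  m25 ⊆ 0--001,01-0-1
  m27 ⊆ 01-0-1 [E]
  m32 ⊆ --000-,1--000,10-00-
  m33 ⊆ --000-,-0-001,10-00-
  m38 ⊆ 10-11- [E]
  m39 ⊆ 10-11- [E]
  m40 ⊆ 1--000,1-10-0,10-00-,1010--
  m41 ⊆ -0-001,-01-01,10-00-,101--1,1010--
  m42 ⊆ -01-10,1-10-0,101-1-,1010--
  m43 ⊆ 101--1,101-1-,1010--
  m45 ⊆ -01-01,101--1
  m47 ⊆ 1-1111,10-11-,101--1,101-1-
  m48 ⊆ --000-,-100-0,1--000,11-0-0
  m49 ⊆ --000- [E]
  m50 ⊆ -100-0,11-0-0
  m56 ⊆ 1--000,1-10-0,11-0-0
  m58 ⊆ 1-10-0,11-0-0
  m63 ⊆ 1-1111 [E]
E = {--000-, -01-01, -01-10, 0-00-1, 01-0-1, 010---, 1-1111, 10-11-}
Petrick residual → 1010--, 11-0-0
Cover = c'd'e' + b'ce'f + b'cef' + a'c'd'f + a'bd'f + a'bc' + acdef + ab'de + ab'cd' + abd'f'  |cover|=10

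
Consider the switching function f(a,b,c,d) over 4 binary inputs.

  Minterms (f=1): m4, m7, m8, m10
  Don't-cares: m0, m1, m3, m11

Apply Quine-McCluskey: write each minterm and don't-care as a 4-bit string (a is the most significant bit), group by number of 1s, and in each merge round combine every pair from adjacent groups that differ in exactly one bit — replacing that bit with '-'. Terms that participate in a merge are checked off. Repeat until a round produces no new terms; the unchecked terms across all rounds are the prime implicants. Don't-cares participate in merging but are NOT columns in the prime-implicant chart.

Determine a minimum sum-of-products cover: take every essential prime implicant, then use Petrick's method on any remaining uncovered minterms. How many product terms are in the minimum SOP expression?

3

[col 0] 0000*, 0001*, 0011*, 0100*, 0111*, 1000*, 1010*, 1011*
[col 1] -000, -011, 0-00, 0-11, 00-1, 000-, 10-0, 101-
Prime implicants: -000, -011, 0-00, 0-11, 00-1, 000-, 10-0, 101-
PI chart (minterm → PIs covering it):
  4 | 0-00  (sole → essential)
  7 | 0-11  (sole → essential)
  8 | -000,10-0
  10 | 10-0,101-
Essential prime implicants: 0-00, 0-11
Petrick residual → 10-0
Minimum SOP uses 3 PIs: a'c'd' + a'cd + ab'd'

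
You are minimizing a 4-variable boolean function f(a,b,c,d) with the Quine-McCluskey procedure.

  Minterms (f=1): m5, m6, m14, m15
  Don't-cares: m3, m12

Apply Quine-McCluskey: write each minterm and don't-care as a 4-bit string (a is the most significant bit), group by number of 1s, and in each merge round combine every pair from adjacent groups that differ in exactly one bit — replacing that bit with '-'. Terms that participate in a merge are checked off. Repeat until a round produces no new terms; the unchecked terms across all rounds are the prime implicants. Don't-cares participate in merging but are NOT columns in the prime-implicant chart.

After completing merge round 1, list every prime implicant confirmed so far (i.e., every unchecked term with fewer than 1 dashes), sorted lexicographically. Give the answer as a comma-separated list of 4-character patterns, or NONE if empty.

[col 0] 0011, 0101, 0110*, 1100*, 1110*, 1111*
[col 1] -110, 11-0, 111-
Prime implicants: -110, 0011, 0101, 11-0, 111-

0011, 0101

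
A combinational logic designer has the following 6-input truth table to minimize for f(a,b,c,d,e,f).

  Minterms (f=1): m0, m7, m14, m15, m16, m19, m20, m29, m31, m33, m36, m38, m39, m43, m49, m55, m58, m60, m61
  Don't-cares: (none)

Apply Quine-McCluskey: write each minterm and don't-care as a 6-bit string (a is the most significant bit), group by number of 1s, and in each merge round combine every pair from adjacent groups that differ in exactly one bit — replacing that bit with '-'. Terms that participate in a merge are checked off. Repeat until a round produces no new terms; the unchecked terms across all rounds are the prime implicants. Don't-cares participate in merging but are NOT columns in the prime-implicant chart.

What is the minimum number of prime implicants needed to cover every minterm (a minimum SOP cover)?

[col 0] 000000*, 000111*, 001110*, 001111*, 010000*, 010011, 010100*, 011101*, 011111*, 100001*, 100100*, 100110*, 100111*, 101011, 110001*, 110111*, 111010, 111100*, 111101*
[col 1] -00111, -11101, 0-0000, 0-1111, 00-111, 00111-, 010-00, 0111-1, 1-0001, 1-0111, 1001-0, 10011-, 11110-
Prime implicants: -00111, -11101, 0-0000, 0-1111, 00-111, 00111-, 010-00, 010011, 0111-1, 1-0001, 1-0111, 1001-0, 10011-, 101011, 111010, 11110-
PI chart (minterm → PIs covering it):
  0 | 0-0000  (sole → essential)
  7 | -00111,00-111
  14 | 00111-  (sole → essential)
  15 | 0-1111,00-111,00111-
  16 | 0-0000,010-00
  19 | 010011  (sole → essential)
  20 | 010-00  (sole → essential)
  29 | -11101,0111-1
  31 | 0-1111,0111-1
  33 | 1-0001  (sole → essential)
  36 | 1001-0  (sole → essential)
  38 | 1001-0,10011-
  39 | -00111,1-0111,10011-
  43 | 101011  (sole → essential)
  49 | 1-0001  (sole → essential)
  55 | 1-0111  (sole → essential)
  58 | 111010  (sole → essential)
  60 | 11110-  (sole → essential)
  61 | -11101,11110-
Essential prime implicants: 0-0000, 00111-, 010-00, 010011, 1-0001, 1-0111, 1001-0, 101011, 111010, 11110-
Petrick residual → -00111, 0111-1
Minimum SOP uses 12 PIs: b'c'def + a'c'd'e'f' + a'b'cde + a'bc'e'f' + a'bc'd'ef + a'bcdf + ac'd'e'f + ac'def + ab'c'df' + ab'cd'ef + abcd'ef' + abcde'

12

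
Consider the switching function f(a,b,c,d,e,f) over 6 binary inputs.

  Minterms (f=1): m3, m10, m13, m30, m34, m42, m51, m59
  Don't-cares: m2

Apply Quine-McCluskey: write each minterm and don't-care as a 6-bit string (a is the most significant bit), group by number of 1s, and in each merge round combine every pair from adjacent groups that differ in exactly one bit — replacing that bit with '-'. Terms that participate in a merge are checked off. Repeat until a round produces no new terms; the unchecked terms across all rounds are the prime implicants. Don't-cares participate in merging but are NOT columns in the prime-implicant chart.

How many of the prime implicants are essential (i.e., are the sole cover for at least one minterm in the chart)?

[col 0] 000010*, 000011*, 001010*, 001101, 011110, 100010*, 101010*, 110011*, 111011*
[col 1] -00010*, -01010*, 00-010*, 00001-, 10-010*, 11-011
[col 2] -0-010
Prime implicants: -0-010, 00001-, 001101, 011110, 11-011
PI chart (minterm → PIs covering it):
  3 | 00001-  (sole → essential)
  10 | -0-010  (sole → essential)
  13 | 001101  (sole → essential)
  30 | 011110  (sole → essential)
  34 | -0-010  (sole → essential)
  42 | -0-010  (sole → essential)
  51 | 11-011  (sole → essential)
  59 | 11-011  (sole → essential)
Essential prime implicants: -0-010, 00001-, 001101, 011110, 11-011

5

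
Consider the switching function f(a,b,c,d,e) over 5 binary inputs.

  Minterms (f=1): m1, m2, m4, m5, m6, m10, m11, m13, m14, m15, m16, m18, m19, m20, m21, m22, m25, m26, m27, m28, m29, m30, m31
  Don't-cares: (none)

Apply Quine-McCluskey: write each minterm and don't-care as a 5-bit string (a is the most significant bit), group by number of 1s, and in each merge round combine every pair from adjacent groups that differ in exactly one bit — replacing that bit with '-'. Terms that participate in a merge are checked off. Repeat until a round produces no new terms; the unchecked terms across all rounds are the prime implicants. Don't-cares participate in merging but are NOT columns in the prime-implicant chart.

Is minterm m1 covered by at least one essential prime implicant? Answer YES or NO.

size-2^0 implicants → 00001(✓)  00010(✓)  00100(✓)  00101(✓)  00110(✓)  01010(✓)  01011(✓)  01101(✓)  01110(✓)  01111(✓)  10000(✓)  10010(✓)  10011(✓)  10100(✓)  10101(✓)  10110(✓)  11001(✓)  11010(✓)  11011(✓)  11100(✓)  11101(✓)  11110(✓)  11111(✓)
size-2^1 implicants → -0010(✓)  -0100(✓)  -0101(✓)  -0110(✓)  -1010(✓)  -1011(✓)  -1101(✓)  -1110(✓)  -1111(✓)  0-010(✓)  0-101(✓)  0-110(✓)  00-01  00-10(✓)  001-0(✓)  0010-(✓)  01-10(✓)  01-11(✓)  0101-(✓)  011-1(✓)  0111-(✓)  1-010(✓)  1-011(✓)  1-100(✓)  1-101(✓)  1-110(✓)  10-00(✓)  10-10(✓)  100-0(✓)  1001-(✓)  101-0(✓)  1010-(✓)  11-01(✓)  11-10(✓)  11-11(✓)  110-1(✓)  1101-(✓)  111-0(✓)  111-1(✓)  1110-(✓)  1111-(✓)
size-2^2 implicants → --010(✓)  --101  --110(✓)  -0-10(✓)  -01-0  -010-  -1-10(✓)  -1-11(✓)  -101-(✓)  -11-1  -111-(✓)  0--10(✓)  01-1-(✓)  1--10(✓)  1-01-  1-1-0  1-10-  10--0  11--1  11-1-(✓)  111--
size-2^3 implicants → ---10  -1-1-
Unchecked terms (primes): ---10, --101, -01-0, -010-, -1-1-, -11-1, 00-01, 1-01-, 1-1-0, 1-10-, 10--0, 11--1, 111--
Minterm coverage:
  m1 ⊆ 00-01 [E]
  m2 ⊆ ---10 [E]
  m4 ⊆ -01-0,-010-
  m5 ⊆ --101,-010-,00-01
  m6 ⊆ ---10,-01-0
  m10 ⊆ ---10,-1-1-
  m11 ⊆ -1-1- [E]
  m13 ⊆ --101,-11-1
  m14 ⊆ ---10,-1-1-
  m15 ⊆ -1-1-,-11-1
  m16 ⊆ 10--0 [E]
  m18 ⊆ ---10,1-01-,10--0
  m19 ⊆ 1-01- [E]
  m20 ⊆ -01-0,-010-,1-1-0,1-10-,10--0
  m21 ⊆ --101,-010-,1-10-
  m22 ⊆ ---10,-01-0,1-1-0,10--0
  m25 ⊆ 11--1 [E]
  m26 ⊆ ---10,-1-1-,1-01-
  m27 ⊆ -1-1-,1-01-,11--1
  m28 ⊆ 1-1-0,1-10-,111--
  m29 ⊆ --101,-11-1,1-10-,11--1,111--
  m30 ⊆ ---10,-1-1-,1-1-0,111--
  m31 ⊆ -1-1-,-11-1,11--1,111--
E = {---10, -1-1-, 00-01, 1-01-, 10--0, 11--1}

YES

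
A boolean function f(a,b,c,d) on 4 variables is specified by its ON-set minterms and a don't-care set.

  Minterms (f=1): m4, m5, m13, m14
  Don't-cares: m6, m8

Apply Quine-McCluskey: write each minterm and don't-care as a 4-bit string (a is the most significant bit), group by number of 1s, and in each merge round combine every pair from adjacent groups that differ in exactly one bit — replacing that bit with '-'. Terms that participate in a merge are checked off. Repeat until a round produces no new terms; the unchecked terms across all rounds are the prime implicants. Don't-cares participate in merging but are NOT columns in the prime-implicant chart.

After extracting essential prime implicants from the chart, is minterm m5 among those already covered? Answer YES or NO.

YES

[col 0] 0100*, 0101*, 0110*, 1000, 1101*, 1110*
[col 1] -101, -110, 01-0, 010-
Prime implicants: -101, -110, 01-0, 010-, 1000
PI chart (minterm → PIs covering it):
  4 | 01-0,010-
  5 | -101,010-
  13 | -101  (sole → essential)
  14 | -110  (sole → essential)
Essential prime implicants: -101, -110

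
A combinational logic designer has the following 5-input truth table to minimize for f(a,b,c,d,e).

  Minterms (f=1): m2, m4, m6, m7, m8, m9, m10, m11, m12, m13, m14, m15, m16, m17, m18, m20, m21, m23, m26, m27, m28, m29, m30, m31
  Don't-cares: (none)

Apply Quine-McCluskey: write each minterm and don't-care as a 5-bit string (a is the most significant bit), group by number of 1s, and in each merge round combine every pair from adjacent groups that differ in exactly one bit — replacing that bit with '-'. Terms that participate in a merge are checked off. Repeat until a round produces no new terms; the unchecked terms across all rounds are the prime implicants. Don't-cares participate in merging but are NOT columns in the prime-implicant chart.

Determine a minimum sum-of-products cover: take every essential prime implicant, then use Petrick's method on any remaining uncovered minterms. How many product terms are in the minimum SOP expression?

size-2^0 implicants → 00010(✓)  00100(✓)  00110(✓)  00111(✓)  01000(✓)  01001(✓)  01010(✓)  01011(✓)  01100(✓)  01101(✓)  01110(✓)  01111(✓)  10000(✓)  10001(✓)  10010(✓)  10100(✓)  10101(✓)  10111(✓)  11010(✓)  11011(✓)  11100(✓)  11101(✓)  11110(✓)  11111(✓)
size-2^1 implicants → -0010(✓)  -0100(✓)  -0111(✓)  -1010(✓)  -1011(✓)  -1100(✓)  -1101(✓)  -1110(✓)  -1111(✓)  0-010(✓)  0-100(✓)  0-110(✓)  0-111(✓)  00-10(✓)  001-0(✓)  0011-(✓)  01-00(✓)  01-01(✓)  01-10(✓)  01-11(✓)  010-0(✓)  010-1(✓)  0100-(✓)  0101-(✓)  011-0(✓)  011-1(✓)  0110-(✓)  0111-(✓)  1-010(✓)  1-100(✓)  1-101(✓)  1-111(✓)  10-00(✓)  10-01(✓)  100-0  1000-(✓)  101-1(✓)  1010-(✓)  11-10(✓)  11-11(✓)  1101-(✓)  111-0(✓)  111-1(✓)  1110-(✓)  1111-(✓)
size-2^2 implicants → --010  --100  --111  -1-10(✓)  -1-11(✓)  -101-(✓)  -11-0(✓)  -11-1(✓)  -110-(✓)  -111-(✓)  0--10  0-1-0  0-11-  01--0(✓)  01--1(✓)  01-0-(✓)  01-1-(✓)  010--(✓)  011--(✓)  1-1-1  1-10-  10-0-  11-1-(✓)  111--(✓)
size-2^3 implicants → -1-1-  -11--  01---
Unchecked terms (primes): --010, --100, --111, -1-1-, -11--, 0--10, 0-1-0, 0-11-, 01---, 1-1-1, 1-10-, 10-0-, 100-0
Minterm coverage:
  m2 ⊆ --010,0--10
  m4 ⊆ --100,0-1-0
  m6 ⊆ 0--10,0-1-0,0-11-
  m7 ⊆ --111,0-11-
  m8 ⊆ 01--- [E]
  m9 ⊆ 01--- [E]
  m10 ⊆ --010,-1-1-,0--10,01---
  m11 ⊆ -1-1-,01---
  m12 ⊆ --100,-11--,0-1-0,01---
  m13 ⊆ -11--,01---
  m14 ⊆ -1-1-,-11--,0--10,0-1-0,0-11-,01---
  m15 ⊆ --111,-1-1-,-11--,0-11-,01---
  m16 ⊆ 10-0-,100-0
  m17 ⊆ 10-0- [E]
  m18 ⊆ --010,100-0
  m20 ⊆ --100,1-10-,10-0-
  m21 ⊆ 1-1-1,1-10-,10-0-
  m23 ⊆ --111,1-1-1
  m26 ⊆ --010,-1-1-
  m27 ⊆ -1-1- [E]
  m28 ⊆ --100,-11--,1-10-
  m29 ⊆ -11--,1-1-1,1-10-
  m30 ⊆ -1-1-,-11--
  m31 ⊆ --111,-1-1-,-11--,1-1-1
E = {-1-1-, 01---, 10-0-}
Petrick residual → --010, --100, 0-11-, 1-1-1
Cover = c'de' + cd'e' + bd + a'cd + a'b + ace + ab'd'  |cover|=7

7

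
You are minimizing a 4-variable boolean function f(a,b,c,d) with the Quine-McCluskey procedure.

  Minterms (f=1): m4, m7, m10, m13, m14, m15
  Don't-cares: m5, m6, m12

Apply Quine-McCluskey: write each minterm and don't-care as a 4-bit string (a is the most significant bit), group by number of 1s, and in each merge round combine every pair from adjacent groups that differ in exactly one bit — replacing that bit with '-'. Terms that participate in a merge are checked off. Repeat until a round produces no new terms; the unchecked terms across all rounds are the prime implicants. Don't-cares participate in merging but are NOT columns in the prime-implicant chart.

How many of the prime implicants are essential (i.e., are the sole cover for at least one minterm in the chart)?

size-2^0 implicants → 0100(✓)  0101(✓)  0110(✓)  0111(✓)  1010(✓)  1100(✓)  1101(✓)  1110(✓)  1111(✓)
size-2^1 implicants → -100(✓)  -101(✓)  -110(✓)  -111(✓)  01-0(✓)  01-1(✓)  010-(✓)  011-(✓)  1-10  11-0(✓)  11-1(✓)  110-(✓)  111-(✓)
size-2^2 implicants → -1-0(✓)  -1-1(✓)  -10-(✓)  -11-(✓)  01--(✓)  11--(✓)
size-2^3 implicants → -1--
Unchecked terms (primes): -1--, 1-10
Minterm coverage:
  m4 ⊆ -1-- [E]
  m7 ⊆ -1-- [E]
  m10 ⊆ 1-10 [E]
  m13 ⊆ -1-- [E]
  m14 ⊆ -1--,1-10
  m15 ⊆ -1-- [E]
E = {-1--, 1-10}

2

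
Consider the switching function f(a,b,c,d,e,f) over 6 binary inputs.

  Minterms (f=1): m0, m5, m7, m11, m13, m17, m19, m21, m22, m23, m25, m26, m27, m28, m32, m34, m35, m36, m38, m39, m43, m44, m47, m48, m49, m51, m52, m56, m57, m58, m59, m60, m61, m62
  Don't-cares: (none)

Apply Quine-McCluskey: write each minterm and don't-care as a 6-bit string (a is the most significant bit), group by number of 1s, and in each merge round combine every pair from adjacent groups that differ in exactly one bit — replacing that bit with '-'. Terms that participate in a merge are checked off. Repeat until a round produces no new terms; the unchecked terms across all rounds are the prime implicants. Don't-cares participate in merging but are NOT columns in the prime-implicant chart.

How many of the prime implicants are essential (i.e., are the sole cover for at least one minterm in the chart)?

11

Round 0: 000000✓ 000101✓ 000111✓ 001011✓ 001101✓ 010001✓ 010011✓ 010101✓ 010110✓ 010111✓ 011001✓ 011010✓ 011011✓ 011100✓ 100000✓ 100010✓ 100011✓ 100100✓ 100110✓ 100111✓ 101011✓ 101100✓ 101111✓ 110000✓ 110001✓ 110011✓ 110100✓ 111000✓ 111001✓ 111010✓ 111011✓ 111100✓ 111101✓ 111110✓
Round 1: -00000 -00111 -01011✓ -10001✓ -10011✓ -11001✓ -11010✓ -11011✓ -11100 0-0101✓ 0-0111✓ 0-1011✓ 00-101 0001-1✓ 01-001✓ 01-011✓ 010-01✓ 010-11✓ 0100-1✓ 0101-1✓ 01011- 0110-1✓ 01101-✓ 1-0000✓ 1-0011✓ 1-0100✓ 1-1011✓ 1-1100✓ 10-011✓ 10-100✓ 10-111✓ 100-00✓ 100-10✓ 100-11✓ 1000-0✓ 10001-✓ 1001-0✓ 10011-✓ 101-11✓ 11-000✓ 11-001✓ 11-011✓ 11-100✓ 110-00✓ 1100-1✓ 11000-✓ 111-00✓ 111-01✓ 111-10✓ 1110-0✓ 1110-1✓ 11100-✓ 11101-✓ 1111-0✓ 11110-✓
Round 2: --1011 -1-001✓ -1-011✓ -100-1✓ -110-1✓ -1101- 0-01-1 01-0-1✓ 010--1 1--011 1--100 1-0-00 10--11 100--0 100-1- 11--00 11-0-1✓ 11-00- 111--0 111-0- 1110--
Round 3: -1-0-1
PIs = {--1011, -00000, -00111, -1-0-1, -1101-, -11100, 0-01-1, 00-101, 010--1, 01011-, 1--011, 1--100, 1-0-00, 10--11, 100--0, 100-1-, 11--00, 11-00-, 111--0, 111-0-, 1110--}
Coverage chart:
  m0: -00000 ←essential
  m5: 0-01-1,00-101
  m7: -00111,0-01-1
  m11: --1011 ←essential
  m13: 00-101 ←essential
  m17: -1-0-1,010--1
  m19: -1-0-1,010--1
  m21: 0-01-1,010--1
  m22: 01011- ←essential
  m23: 0-01-1,010--1,01011-
  m25: -1-0-1 ←essential
  m26: -1101- ←essential
  m27: --1011,-1-0-1,-1101-
  m28: -11100 ←essential
  m32: -00000,1-0-00,100--0
  m34: 100--0,100-1-
  m35: 1--011,10--11,100-1-
  m36: 1--100,1-0-00,100--0
  m38: 100--0,100-1-
  m39: -00111,10--11,100-1-
  m43: --1011,1--011,10--11
  m44: 1--100 ←essential
  m47: 10--11 ←essential
  m48: 1-0-00,11--00,11-00-
  m49: -1-0-1,11-00-
  m51: -1-0-1,1--011
  m52: 1--100,1-0-00,11--00
  m56: 11--00,11-00-,111--0,111-0-,1110--
  m57: -1-0-1,11-00-,111-0-,1110--
  m58: -1101-,111--0,1110--
  m59: --1011,-1-0-1,-1101-,1--011,1110--
  m60: -11100,1--100,11--00,111--0,111-0-
  m61: 111-0- ←essential
  m62: 111--0 ←essential
Essential: --1011, -00000, -1-0-1, -1101-, -11100, 00-101, 01011-, 1--100, 10--11, 111--0, 111-0-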